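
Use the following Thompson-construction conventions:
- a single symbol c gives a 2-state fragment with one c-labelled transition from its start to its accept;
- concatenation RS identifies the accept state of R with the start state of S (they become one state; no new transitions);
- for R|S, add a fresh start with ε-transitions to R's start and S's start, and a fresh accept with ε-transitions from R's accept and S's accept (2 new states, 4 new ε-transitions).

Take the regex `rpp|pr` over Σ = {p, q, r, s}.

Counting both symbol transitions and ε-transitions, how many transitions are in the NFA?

9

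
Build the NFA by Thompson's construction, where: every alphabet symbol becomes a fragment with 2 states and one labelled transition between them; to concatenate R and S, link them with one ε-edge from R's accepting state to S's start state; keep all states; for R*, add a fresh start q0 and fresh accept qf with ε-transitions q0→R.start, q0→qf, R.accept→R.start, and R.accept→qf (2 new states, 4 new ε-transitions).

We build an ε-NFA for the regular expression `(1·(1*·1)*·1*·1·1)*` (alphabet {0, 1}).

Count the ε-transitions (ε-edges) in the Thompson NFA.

21

By structural recursion:
Each of the 6 symbol leaves contributes 0 ε-transitions.
  1* = 4 ε-transitions
  1*·1 = 5 ε-transitions
  (1*·1)* = 9 ε-transitions
  1* = 4 ε-transitions
  1·(1*·1)*·1*·1·1 = 17 ε-transitions
  (1·(1*·1)*·1*·1·1)* = 21 ε-transitions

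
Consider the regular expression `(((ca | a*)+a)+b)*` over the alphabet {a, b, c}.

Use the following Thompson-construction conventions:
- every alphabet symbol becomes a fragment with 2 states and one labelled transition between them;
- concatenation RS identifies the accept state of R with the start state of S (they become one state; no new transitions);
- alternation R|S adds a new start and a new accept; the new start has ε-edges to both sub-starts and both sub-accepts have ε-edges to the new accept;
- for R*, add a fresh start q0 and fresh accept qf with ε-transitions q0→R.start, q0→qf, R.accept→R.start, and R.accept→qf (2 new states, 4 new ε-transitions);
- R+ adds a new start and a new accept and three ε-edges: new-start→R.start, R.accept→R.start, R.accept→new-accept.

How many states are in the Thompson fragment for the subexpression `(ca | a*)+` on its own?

11

Fragment for `(ca | a*)+`:
Each of the 3 symbol leaves contributes a 2-state fragment.
  ca = 3 states
  a* = 4 states
  ca | a* = 9 states
  (ca | a*)+ = 11 states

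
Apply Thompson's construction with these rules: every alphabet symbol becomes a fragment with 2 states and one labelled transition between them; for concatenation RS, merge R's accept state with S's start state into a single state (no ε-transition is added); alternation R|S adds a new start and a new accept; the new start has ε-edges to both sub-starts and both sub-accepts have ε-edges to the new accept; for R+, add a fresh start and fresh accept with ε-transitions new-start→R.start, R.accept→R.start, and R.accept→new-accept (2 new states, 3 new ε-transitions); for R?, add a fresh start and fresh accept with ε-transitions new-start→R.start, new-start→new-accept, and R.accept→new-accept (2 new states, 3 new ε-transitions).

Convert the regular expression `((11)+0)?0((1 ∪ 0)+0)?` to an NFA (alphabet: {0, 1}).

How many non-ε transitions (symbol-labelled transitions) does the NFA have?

Recursing over subexpressions:
Each of the 7 symbol leaves contributes exactly 1 symbol transition.
  11 = 2 symbol transitions
  (11)+ = 2 symbol transitions
  (11)+0 = 3 symbol transitions
  ((11)+0)? = 3 symbol transitions
  1 ∪ 0 = 2 symbol transitions
  (1 ∪ 0)+ = 2 symbol transitions
  (1 ∪ 0)+0 = 3 symbol transitions
  ((1 ∪ 0)+0)? = 3 symbol transitions
  ((11)+0)?0((1 ∪ 0)+0)? = 7 symbol transitions

7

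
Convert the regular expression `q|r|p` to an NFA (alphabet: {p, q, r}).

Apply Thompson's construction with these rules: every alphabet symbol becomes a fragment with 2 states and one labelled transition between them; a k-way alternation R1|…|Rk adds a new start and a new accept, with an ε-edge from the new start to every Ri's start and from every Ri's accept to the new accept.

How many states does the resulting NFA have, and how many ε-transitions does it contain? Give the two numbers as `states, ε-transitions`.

Recursing over subexpressions:
Each of the 3 symbol leaves contributes 2 states and 0 ε-transitions.
  q|r|p : 8 states, 6 ε-transitions

8, 6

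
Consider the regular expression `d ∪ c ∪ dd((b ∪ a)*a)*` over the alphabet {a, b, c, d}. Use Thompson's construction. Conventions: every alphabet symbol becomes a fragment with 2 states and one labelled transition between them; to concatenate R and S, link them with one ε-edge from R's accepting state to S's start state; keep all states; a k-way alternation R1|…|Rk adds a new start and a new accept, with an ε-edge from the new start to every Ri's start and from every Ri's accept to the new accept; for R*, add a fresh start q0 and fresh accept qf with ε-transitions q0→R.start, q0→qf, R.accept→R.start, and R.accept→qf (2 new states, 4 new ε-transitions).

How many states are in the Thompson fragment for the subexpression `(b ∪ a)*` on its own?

Fragment for `(b ∪ a)*`:
Each of the 2 symbol leaves contributes a 2-state fragment.
  b ∪ a = 6 states
  (b ∪ a)* = 8 states

8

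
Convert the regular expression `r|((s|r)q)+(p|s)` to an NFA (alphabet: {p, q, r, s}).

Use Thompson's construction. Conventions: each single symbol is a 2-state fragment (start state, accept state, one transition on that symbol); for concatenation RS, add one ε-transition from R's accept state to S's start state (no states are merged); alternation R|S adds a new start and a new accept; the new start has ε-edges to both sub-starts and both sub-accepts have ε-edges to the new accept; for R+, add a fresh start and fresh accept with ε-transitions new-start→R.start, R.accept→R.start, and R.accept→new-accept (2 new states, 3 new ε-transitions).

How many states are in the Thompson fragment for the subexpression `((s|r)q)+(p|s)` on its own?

Fragment for `((s|r)q)+(p|s)`:
Each of the 5 symbol leaves contributes a 2-state fragment.
  s|r : 6 states
  (s|r)q : 8 states
  ((s|r)q)+ : 10 states
  p|s : 6 states
  ((s|r)q)+(p|s) : 16 states

16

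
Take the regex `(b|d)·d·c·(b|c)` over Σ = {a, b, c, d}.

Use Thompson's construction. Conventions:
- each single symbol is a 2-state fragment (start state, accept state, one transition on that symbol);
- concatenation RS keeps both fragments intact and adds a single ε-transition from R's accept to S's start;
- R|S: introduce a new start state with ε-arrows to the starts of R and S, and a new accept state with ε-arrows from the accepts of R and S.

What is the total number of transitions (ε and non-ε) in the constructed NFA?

17

Bottom-up over the parse tree:
Each of the 6 symbol leaves contributes 1 transition (1 symbol, 0 ε).
  b|d : 6 transitions (2 symbol, 4 ε)
  b|c : 6 transitions (2 symbol, 4 ε)
  (b|d)·d·c·(b|c) : 17 transitions (6 symbol, 11 ε)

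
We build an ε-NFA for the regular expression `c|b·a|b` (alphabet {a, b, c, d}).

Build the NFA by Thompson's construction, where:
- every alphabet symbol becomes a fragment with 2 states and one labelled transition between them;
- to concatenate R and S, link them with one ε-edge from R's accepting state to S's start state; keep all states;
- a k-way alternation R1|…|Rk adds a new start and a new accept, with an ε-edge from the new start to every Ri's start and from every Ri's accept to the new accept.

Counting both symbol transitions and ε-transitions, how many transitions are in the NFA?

11

By structural recursion:
Each of the 4 symbol leaves contributes 1 transition (1 symbol, 0 ε).
  b·a : 3 transitions (2 symbol, 1 ε)
  c|b·a|b : 11 transitions (4 symbol, 7 ε)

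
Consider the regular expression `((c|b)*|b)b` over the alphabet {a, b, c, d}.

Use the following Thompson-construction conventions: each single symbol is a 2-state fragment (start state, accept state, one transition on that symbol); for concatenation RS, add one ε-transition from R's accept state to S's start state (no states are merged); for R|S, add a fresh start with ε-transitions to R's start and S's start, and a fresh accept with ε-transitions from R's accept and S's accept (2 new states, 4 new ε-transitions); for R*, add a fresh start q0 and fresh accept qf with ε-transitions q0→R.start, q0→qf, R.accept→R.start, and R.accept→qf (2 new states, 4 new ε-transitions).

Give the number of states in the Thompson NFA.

14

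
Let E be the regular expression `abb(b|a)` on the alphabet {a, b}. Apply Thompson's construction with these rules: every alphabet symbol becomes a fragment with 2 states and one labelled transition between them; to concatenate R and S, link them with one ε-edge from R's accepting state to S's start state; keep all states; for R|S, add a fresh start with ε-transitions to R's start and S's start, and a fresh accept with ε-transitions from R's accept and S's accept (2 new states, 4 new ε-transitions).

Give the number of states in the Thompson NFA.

12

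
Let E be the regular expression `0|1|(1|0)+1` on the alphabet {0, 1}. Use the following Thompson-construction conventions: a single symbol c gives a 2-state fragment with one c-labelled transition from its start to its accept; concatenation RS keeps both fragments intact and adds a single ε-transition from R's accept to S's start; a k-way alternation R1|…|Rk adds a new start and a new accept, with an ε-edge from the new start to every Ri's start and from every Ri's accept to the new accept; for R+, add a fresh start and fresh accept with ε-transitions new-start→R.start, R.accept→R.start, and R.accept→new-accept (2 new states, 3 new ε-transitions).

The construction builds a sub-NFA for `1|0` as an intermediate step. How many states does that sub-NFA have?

6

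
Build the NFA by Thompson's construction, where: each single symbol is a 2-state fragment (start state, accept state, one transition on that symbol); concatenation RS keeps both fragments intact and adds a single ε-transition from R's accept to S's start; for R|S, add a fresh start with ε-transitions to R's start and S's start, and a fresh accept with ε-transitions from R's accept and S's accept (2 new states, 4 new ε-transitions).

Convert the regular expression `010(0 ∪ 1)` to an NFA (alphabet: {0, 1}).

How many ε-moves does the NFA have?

7

Building bottom-up:
Each of the 5 symbol leaves contributes 0 ε-transitions.
  0 ∪ 1 : 4 ε-transitions
  010(0 ∪ 1) : 7 ε-transitions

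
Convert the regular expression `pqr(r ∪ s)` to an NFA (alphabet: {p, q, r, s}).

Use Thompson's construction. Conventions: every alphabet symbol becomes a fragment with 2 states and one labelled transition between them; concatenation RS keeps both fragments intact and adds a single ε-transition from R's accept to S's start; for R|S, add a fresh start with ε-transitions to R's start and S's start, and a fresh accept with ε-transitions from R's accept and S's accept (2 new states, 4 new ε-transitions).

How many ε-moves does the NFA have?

Building bottom-up:
Each of the 5 symbol leaves contributes 0 ε-transitions.
  r ∪ s : 4 ε-transitions
  pqr(r ∪ s) : 7 ε-transitions

7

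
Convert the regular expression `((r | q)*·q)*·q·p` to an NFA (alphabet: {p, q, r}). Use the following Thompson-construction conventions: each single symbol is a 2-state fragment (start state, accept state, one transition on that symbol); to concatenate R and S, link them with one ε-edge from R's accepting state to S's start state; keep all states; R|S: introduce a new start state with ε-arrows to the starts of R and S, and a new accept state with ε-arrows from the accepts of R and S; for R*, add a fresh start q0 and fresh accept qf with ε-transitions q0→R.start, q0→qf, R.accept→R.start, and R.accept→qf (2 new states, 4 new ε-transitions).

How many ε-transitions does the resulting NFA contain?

Per subexpression:
Each of the 5 symbol leaves contributes 0 ε-transitions.
  r | q : 4 ε-transitions
  (r | q)* : 8 ε-transitions
  (r | q)*·q : 9 ε-transitions
  ((r | q)*·q)* : 13 ε-transitions
  ((r | q)*·q)*·q·p : 15 ε-transitions

15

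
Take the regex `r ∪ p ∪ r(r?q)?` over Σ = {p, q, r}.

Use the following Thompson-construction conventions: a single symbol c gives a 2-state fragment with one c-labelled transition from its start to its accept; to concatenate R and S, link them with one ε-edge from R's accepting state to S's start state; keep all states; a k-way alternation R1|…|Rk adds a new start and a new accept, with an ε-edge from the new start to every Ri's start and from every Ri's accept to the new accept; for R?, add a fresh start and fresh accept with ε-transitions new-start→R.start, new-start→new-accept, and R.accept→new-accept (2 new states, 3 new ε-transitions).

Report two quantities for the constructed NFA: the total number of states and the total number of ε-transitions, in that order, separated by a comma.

16, 14

Bottom-up over the parse tree:
Each of the 5 symbol leaves contributes 2 states and 0 ε-transitions.
  r? : 4 states, 3 ε-transitions
  r?q : 6 states, 4 ε-transitions
  (r?q)? : 8 states, 7 ε-transitions
  r(r?q)? : 10 states, 8 ε-transitions
  r ∪ p ∪ r(r?q)? : 16 states, 14 ε-transitions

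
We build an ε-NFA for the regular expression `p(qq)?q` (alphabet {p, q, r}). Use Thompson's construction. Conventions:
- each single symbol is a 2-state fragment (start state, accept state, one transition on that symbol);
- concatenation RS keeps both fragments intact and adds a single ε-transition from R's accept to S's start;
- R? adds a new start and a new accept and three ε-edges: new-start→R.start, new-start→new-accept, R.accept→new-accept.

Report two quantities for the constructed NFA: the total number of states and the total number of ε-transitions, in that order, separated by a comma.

By structural recursion:
Each of the 4 symbol leaves contributes 2 states and 0 ε-transitions.
  qq = 4 states, 1 ε-transition
  (qq)? = 6 states, 4 ε-transitions
  p(qq)?q = 10 states, 6 ε-transitions

10, 6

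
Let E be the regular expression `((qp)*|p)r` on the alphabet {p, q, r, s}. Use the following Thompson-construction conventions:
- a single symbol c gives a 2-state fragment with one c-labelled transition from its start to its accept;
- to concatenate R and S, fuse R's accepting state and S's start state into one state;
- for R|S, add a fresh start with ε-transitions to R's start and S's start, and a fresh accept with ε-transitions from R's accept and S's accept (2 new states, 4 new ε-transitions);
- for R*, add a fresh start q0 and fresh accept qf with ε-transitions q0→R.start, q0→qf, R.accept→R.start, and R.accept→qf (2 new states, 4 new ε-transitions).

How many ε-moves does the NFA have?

Bottom-up over the parse tree:
Each of the 4 symbol leaves contributes 0 ε-transitions.
  qp — 0 ε-transitions
  (qp)* — 4 ε-transitions
  (qp)*|p — 8 ε-transitions
  ((qp)*|p)r — 8 ε-transitions

8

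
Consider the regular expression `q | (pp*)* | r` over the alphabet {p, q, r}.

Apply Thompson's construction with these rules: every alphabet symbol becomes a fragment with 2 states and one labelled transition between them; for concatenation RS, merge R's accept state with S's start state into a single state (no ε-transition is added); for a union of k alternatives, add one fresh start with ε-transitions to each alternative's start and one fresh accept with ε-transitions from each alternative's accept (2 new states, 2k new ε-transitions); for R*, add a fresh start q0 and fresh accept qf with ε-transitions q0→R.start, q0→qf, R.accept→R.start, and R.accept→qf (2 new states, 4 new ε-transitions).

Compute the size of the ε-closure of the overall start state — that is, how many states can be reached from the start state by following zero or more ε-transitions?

7

Work bottom-up. For each fragment F, track |ε-closure(F.start)| and whether F's accept lies in that closure (i.e. whether F accepts ε). A single-symbol fragment has closure size 1 and does not accept ε.
  p* — |closure| = 1 (new start) + 1 (body) + 1 (new accept) = 3
  pp* — |closure| equals the left operand's closure size = 1 (its accept is not ε-reachable, so the closure stops there)
  (pp*)* — new start has ε-edges to the inner start and to the new accept, so |closure| = 2 + 1 = 3
  q | (pp*)* | r — |closure| = 1 (new start) + (1 + 3 + 1) + 1 (new accept, since some branch ε-reaches its own accept) = 7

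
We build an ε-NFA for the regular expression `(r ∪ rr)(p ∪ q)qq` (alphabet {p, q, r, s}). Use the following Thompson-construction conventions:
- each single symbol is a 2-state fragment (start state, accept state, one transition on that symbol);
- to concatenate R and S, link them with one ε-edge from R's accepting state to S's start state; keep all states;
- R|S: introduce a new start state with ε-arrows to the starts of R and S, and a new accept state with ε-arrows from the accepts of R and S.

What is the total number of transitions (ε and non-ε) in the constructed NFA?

Per subexpression:
Each of the 7 symbol leaves contributes 1 transition (1 symbol, 0 ε).
  rr = 3 transitions (2 symbol, 1 ε)
  r ∪ rr = 8 transitions (3 symbol, 5 ε)
  p ∪ q = 6 transitions (2 symbol, 4 ε)
  (r ∪ rr)(p ∪ q)qq = 19 transitions (7 symbol, 12 ε)

19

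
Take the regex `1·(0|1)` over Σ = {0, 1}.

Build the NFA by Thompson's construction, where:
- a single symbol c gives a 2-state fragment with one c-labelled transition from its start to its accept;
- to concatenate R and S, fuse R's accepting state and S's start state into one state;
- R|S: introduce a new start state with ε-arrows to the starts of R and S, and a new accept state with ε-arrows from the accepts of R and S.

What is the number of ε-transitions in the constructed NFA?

4

Recursing over subexpressions:
Each of the 3 symbol leaves contributes 0 ε-transitions.
  0|1 → 4 ε-transitions
  1·(0|1) → 4 ε-transitions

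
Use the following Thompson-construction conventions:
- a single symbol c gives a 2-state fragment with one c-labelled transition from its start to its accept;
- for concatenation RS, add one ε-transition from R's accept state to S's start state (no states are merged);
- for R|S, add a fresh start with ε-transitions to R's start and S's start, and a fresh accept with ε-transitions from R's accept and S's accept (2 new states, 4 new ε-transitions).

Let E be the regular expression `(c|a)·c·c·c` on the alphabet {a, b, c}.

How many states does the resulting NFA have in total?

12

Bottom-up over the parse tree:
Each of the 5 symbol leaves contributes a 2-state fragment.
  c|a — 6 states
  (c|a)·c·c·c — 12 states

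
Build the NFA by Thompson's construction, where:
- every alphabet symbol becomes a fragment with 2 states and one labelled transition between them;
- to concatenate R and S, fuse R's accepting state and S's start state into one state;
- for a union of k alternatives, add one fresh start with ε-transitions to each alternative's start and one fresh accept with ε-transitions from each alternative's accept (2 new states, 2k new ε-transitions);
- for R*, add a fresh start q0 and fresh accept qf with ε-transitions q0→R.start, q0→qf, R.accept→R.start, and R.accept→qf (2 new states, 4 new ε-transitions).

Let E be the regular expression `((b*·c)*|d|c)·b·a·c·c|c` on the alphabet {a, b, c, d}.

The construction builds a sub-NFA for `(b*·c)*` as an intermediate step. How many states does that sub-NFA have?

7

Fragment for `(b*·c)*`:
Each of the 2 symbol leaves contributes a 2-state fragment.
  b* = 4 states
  b*·c = 5 states
  (b*·c)* = 7 states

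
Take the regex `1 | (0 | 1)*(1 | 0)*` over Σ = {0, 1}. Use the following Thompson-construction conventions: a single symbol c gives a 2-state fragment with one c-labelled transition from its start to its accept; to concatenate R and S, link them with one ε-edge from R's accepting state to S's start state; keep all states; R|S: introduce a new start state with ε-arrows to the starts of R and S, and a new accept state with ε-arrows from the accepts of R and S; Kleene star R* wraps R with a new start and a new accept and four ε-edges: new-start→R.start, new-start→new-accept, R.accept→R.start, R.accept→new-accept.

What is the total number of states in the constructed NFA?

Bottom-up over the parse tree:
Each of the 5 symbol leaves contributes a 2-state fragment.
  0 | 1 → 6 states
  (0 | 1)* → 8 states
  1 | 0 → 6 states
  (1 | 0)* → 8 states
  (0 | 1)*(1 | 0)* → 16 states
  1 | (0 | 1)*(1 | 0)* → 20 states

20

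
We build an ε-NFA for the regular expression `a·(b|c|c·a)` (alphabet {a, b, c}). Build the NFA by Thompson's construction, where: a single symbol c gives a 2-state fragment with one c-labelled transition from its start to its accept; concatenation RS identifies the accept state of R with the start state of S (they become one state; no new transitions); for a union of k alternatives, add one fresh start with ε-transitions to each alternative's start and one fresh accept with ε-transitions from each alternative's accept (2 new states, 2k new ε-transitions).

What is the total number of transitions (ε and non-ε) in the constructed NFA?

Recursing over subexpressions:
Each of the 5 symbol leaves contributes 1 transition (1 symbol, 0 ε).
  c·a → 2 transitions (2 symbol, 0 ε)
  b|c|c·a → 10 transitions (4 symbol, 6 ε)
  a·(b|c|c·a) → 11 transitions (5 symbol, 6 ε)

11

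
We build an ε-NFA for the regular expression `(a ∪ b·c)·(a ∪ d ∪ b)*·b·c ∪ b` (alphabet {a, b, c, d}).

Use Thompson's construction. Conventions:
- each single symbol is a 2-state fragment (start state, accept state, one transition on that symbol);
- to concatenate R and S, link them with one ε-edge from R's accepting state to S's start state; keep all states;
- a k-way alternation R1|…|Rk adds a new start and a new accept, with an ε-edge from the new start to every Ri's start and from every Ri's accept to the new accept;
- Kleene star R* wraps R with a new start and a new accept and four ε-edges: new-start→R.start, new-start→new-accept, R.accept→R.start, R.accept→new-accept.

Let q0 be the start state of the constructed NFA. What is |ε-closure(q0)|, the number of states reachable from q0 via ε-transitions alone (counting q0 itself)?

5

Let C(F) = |ε-closure(F.start)| within fragment F, and note whether F accepts ε. Symbol fragments have C = 1 and do not accept ε. Then:
  b·c : |closure| equals the left operand's closure size = 1 (its accept is not ε-reachable, so the closure stops there)
  a ∪ b·c : |closure| = 1 + 1 + 1 = 3 (the new accept is not ε-reachable since no branch accepts ε)
  a ∪ d ∪ b : |closure| = 1 + 1 + 1 + 1 = 4 (the new accept is not ε-reachable since no branch accepts ε)
  (a ∪ d ∪ b)* : new start has ε-edges to the inner start and to the new accept, so |closure| = 2 + 4 = 6
  (a ∪ b·c)·(a ∪ d ∪ b)*·b·c : |closure| equals the left operand's closure size = 3 (its accept is not ε-reachable, so the closure stops there)
  (a ∪ b·c)·(a ∪ d ∪ b)*·b·c ∪ b : new start ε-reaches every alternative's start; none of them accept ε, so the new accept is not reached: |closure| = 1 + 3 + 1 = 5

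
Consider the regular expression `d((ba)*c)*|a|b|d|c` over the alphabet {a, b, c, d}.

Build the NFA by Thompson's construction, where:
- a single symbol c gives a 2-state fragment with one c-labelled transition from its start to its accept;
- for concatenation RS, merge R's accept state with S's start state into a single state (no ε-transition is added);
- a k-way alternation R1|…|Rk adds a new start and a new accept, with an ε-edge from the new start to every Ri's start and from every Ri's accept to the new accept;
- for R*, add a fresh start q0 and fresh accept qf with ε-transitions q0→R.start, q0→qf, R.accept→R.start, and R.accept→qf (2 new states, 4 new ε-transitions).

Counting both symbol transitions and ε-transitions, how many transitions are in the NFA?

26

Bottom-up over the parse tree:
Each of the 8 symbol leaves contributes 1 transition (1 symbol, 0 ε).
  ba = 2 transitions (2 symbol, 0 ε)
  (ba)* = 6 transitions (2 symbol, 4 ε)
  (ba)*c = 7 transitions (3 symbol, 4 ε)
  ((ba)*c)* = 11 transitions (3 symbol, 8 ε)
  d((ba)*c)* = 12 transitions (4 symbol, 8 ε)
  d((ba)*c)*|a|b|d|c = 26 transitions (8 symbol, 18 ε)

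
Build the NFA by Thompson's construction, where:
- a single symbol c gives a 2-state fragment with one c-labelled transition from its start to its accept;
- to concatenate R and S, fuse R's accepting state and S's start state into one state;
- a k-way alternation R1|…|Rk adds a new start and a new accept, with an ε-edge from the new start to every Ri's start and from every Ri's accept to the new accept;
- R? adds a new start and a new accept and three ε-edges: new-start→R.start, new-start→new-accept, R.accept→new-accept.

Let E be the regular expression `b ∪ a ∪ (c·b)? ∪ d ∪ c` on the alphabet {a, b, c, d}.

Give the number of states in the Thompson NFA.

Per subexpression:
Each of the 6 symbol leaves contributes a 2-state fragment.
  c·b — 3 states
  (c·b)? — 5 states
  b ∪ a ∪ (c·b)? ∪ d ∪ c — 15 states

15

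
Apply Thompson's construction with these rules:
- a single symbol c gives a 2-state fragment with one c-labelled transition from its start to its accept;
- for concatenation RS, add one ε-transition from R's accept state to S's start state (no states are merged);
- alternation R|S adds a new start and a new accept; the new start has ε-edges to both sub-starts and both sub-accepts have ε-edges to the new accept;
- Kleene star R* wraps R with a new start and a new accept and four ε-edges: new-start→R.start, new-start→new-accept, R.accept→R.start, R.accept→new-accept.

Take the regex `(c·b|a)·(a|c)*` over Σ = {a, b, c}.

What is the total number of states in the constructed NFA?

16

Building bottom-up:
Each of the 5 symbol leaves contributes a 2-state fragment.
  c·b : 4 states
  c·b|a : 8 states
  a|c : 6 states
  (a|c)* : 8 states
  (c·b|a)·(a|c)* : 16 states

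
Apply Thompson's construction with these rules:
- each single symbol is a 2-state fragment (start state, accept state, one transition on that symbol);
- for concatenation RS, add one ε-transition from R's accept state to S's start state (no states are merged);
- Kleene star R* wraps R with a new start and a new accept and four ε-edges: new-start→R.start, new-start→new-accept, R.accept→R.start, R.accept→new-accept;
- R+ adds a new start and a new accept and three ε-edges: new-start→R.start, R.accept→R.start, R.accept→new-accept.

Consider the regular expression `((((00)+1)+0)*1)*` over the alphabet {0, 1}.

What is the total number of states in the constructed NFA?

18

Recursing over subexpressions:
Each of the 5 symbol leaves contributes a 2-state fragment.
  00 → 4 states
  (00)+ → 6 states
  (00)+1 → 8 states
  ((00)+1)+ → 10 states
  ((00)+1)+0 → 12 states
  (((00)+1)+0)* → 14 states
  (((00)+1)+0)*1 → 16 states
  ((((00)+1)+0)*1)* → 18 states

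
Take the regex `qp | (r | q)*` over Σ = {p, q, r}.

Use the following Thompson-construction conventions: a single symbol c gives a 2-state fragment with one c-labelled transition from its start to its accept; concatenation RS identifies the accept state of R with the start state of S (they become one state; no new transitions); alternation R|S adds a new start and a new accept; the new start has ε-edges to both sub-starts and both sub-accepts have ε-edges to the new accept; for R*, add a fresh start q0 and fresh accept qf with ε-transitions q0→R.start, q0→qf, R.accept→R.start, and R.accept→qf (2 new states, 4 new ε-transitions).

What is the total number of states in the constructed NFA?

Per subexpression:
Each of the 4 symbol leaves contributes a 2-state fragment.
  qp — 3 states
  r | q — 6 states
  (r | q)* — 8 states
  qp | (r | q)* — 13 states

13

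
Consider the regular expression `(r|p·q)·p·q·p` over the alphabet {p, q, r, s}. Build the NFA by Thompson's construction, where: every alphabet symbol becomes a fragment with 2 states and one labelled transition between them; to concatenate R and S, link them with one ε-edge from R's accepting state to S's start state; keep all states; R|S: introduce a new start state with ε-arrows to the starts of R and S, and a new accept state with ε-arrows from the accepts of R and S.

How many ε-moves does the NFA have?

8

By structural recursion:
Each of the 6 symbol leaves contributes 0 ε-transitions.
  p·q = 1 ε-transition
  r|p·q = 5 ε-transitions
  (r|p·q)·p·q·p = 8 ε-transitions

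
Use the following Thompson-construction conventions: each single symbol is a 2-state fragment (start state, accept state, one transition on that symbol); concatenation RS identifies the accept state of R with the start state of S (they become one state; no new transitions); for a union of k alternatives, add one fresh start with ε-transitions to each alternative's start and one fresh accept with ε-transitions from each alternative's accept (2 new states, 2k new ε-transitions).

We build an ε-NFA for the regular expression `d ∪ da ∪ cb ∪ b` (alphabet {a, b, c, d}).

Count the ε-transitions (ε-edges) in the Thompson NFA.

8

Building bottom-up:
Each of the 6 symbol leaves contributes 0 ε-transitions.
  da → 0 ε-transitions
  cb → 0 ε-transitions
  d ∪ da ∪ cb ∪ b → 8 ε-transitions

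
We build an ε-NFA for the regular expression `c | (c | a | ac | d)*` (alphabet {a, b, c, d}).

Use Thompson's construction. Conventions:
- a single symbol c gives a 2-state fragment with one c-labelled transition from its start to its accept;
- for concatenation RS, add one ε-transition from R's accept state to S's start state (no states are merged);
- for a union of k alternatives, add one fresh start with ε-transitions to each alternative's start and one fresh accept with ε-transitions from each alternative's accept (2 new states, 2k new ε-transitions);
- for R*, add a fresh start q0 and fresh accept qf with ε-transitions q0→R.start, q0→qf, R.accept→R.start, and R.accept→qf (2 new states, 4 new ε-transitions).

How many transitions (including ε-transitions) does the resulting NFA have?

Bottom-up over the parse tree:
Each of the 6 symbol leaves contributes 1 transition (1 symbol, 0 ε).
  ac : 3 transitions (2 symbol, 1 ε)
  c | a | ac | d : 14 transitions (5 symbol, 9 ε)
  (c | a | ac | d)* : 18 transitions (5 symbol, 13 ε)
  c | (c | a | ac | d)* : 23 transitions (6 symbol, 17 ε)

23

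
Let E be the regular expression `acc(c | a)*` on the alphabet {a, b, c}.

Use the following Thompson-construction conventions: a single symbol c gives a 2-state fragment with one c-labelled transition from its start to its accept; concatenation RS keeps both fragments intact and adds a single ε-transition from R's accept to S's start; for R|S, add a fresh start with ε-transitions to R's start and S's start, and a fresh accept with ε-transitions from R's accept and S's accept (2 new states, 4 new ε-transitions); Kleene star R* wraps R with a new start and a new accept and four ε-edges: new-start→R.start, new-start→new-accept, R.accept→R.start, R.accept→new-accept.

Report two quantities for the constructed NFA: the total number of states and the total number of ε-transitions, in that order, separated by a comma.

Per subexpression:
Each of the 5 symbol leaves contributes 2 states and 0 ε-transitions.
  c | a : 6 states, 4 ε-transitions
  (c | a)* : 8 states, 8 ε-transitions
  acc(c | a)* : 14 states, 11 ε-transitions

14, 11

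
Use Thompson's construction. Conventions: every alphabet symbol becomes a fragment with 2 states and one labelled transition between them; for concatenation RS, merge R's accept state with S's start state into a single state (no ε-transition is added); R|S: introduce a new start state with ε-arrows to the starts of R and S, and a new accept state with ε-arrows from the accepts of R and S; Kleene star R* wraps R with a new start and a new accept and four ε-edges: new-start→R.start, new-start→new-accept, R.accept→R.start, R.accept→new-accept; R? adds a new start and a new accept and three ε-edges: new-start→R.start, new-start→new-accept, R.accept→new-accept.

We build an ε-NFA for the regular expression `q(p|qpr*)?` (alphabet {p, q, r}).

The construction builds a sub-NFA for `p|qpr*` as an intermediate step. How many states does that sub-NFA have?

10

Fragment for `p|qpr*`:
Each of the 4 symbol leaves contributes a 2-state fragment.
  r* : 4 states
  qpr* : 6 states
  p|qpr* : 10 states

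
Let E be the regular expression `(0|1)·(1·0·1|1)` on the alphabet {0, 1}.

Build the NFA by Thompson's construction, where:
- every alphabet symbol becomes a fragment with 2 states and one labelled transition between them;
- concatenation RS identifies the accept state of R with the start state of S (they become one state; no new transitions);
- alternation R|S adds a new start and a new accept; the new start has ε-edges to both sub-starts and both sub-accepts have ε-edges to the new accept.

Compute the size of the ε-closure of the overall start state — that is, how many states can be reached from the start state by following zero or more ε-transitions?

3

Compute the ε-closure size of each fragment's start state recursively; a symbol fragment's start has no outgoing ε-edge, so its closure is just itself (size 1).
  0|1 : C = 1 + 1 + 1 = 3 (the new accept is not ε-reachable since no branch accepts ε)
  1·0·1 : C equals the left operand's closure size = 1 (its accept is not ε-reachable, so the closure stops there)
  1·0·1|1 : new start ε-reaches every alternative's start; none of them accept ε, so the new accept is not reached: C = 1 + 1 + 1 = 3
  (0|1)·(1·0·1|1) : C equals the left operand's closure size = 3 (its accept is not ε-reachable, so the closure stops there)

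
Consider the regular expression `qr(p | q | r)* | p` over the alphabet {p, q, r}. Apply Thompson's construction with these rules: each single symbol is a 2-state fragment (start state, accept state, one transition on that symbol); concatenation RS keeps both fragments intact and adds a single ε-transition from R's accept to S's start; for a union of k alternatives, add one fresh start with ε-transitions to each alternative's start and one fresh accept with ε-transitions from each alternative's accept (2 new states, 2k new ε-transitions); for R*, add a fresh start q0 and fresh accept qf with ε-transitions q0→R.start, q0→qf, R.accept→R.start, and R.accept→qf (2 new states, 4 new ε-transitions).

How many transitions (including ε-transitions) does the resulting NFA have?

By structural recursion:
Each of the 6 symbol leaves contributes 1 transition (1 symbol, 0 ε).
  p | q | r — 9 transitions (3 symbol, 6 ε)
  (p | q | r)* — 13 transitions (3 symbol, 10 ε)
  qr(p | q | r)* — 17 transitions (5 symbol, 12 ε)
  qr(p | q | r)* | p — 22 transitions (6 symbol, 16 ε)

22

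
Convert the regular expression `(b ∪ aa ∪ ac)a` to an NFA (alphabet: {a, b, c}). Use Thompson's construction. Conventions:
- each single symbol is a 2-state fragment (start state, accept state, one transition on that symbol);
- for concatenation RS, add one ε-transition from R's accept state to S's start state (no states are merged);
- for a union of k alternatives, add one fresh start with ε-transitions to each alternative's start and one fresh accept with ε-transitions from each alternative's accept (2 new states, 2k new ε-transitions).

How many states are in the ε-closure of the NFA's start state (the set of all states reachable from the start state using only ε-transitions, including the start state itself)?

4

Compute the ε-closure size of each fragment's start state recursively; a symbol fragment's start has no outgoing ε-edge, so its closure is just itself (size 1).
  aa : |closure| equals the left operand's closure size = 1 (its accept is not ε-reachable, so the closure stops there)
  ac : same as the first factor's closure: |closure| = 1
  b ∪ aa ∪ ac : new start ε-reaches every alternative's start; none of them accept ε, so the new accept is not reached: |closure| = 1 + 1 + 1 + 1 = 4
  (b ∪ aa ∪ ac)a : |closure| equals the left operand's closure size = 4 (its accept is not ε-reachable, so the closure stops there)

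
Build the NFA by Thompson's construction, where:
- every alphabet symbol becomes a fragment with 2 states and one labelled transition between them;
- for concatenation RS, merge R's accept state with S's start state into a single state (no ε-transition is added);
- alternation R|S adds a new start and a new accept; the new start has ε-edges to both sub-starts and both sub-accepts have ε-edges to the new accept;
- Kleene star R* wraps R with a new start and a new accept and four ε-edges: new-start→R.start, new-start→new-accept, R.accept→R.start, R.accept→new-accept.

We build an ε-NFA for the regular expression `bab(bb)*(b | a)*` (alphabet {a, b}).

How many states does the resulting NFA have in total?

Recursing over subexpressions:
Each of the 7 symbol leaves contributes a 2-state fragment.
  bb → 3 states
  (bb)* → 5 states
  b | a → 6 states
  (b | a)* → 8 states
  bab(bb)*(b | a)* → 15 states

15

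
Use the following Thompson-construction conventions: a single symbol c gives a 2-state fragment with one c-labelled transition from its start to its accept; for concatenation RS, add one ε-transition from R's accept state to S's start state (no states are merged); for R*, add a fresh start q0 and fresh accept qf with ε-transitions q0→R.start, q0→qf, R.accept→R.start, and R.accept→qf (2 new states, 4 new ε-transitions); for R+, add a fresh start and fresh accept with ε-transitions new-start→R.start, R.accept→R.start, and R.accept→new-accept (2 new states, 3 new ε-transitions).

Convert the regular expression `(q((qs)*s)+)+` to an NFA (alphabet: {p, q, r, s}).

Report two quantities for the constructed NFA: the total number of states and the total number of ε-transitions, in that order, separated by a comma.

By structural recursion:
Each of the 4 symbol leaves contributes 2 states and 0 ε-transitions.
  qs = 4 states, 1 ε-transition
  (qs)* = 6 states, 5 ε-transitions
  (qs)*s = 8 states, 6 ε-transitions
  ((qs)*s)+ = 10 states, 9 ε-transitions
  q((qs)*s)+ = 12 states, 10 ε-transitions
  (q((qs)*s)+)+ = 14 states, 13 ε-transitions

14, 13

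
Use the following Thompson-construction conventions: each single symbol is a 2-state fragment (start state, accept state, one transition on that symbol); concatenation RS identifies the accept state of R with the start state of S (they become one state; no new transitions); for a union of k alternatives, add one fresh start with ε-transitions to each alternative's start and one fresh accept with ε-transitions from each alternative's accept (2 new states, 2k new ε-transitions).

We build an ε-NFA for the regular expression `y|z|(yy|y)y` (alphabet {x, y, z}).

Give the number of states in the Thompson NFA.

14

By structural recursion:
Each of the 6 symbol leaves contributes a 2-state fragment.
  yy → 3 states
  yy|y → 7 states
  (yy|y)y → 8 states
  y|z|(yy|y)y → 14 states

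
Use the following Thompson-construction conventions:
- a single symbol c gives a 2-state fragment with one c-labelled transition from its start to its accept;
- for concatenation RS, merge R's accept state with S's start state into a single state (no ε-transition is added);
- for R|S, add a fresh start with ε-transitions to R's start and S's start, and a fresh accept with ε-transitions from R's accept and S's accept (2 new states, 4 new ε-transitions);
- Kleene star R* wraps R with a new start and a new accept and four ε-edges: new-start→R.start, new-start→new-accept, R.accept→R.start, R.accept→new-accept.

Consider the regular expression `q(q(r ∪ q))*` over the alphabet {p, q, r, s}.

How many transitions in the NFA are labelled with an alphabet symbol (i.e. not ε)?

4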